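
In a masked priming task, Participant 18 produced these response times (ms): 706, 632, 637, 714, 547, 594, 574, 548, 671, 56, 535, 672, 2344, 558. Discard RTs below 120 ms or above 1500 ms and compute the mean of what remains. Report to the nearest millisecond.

Excluded: 56, 2344
Retained (n=12): Σ = 7388
Mean = 7388/12 = 615.6667

616 ms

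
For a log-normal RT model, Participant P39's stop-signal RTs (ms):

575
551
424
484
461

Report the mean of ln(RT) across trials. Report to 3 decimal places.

6.206

ln(RT): 6.3544, 6.3117, 6.0497, 6.1821, 6.1334
Σ ln(RT) = 31.0313
Mean = 31.0313/5 = 6.20626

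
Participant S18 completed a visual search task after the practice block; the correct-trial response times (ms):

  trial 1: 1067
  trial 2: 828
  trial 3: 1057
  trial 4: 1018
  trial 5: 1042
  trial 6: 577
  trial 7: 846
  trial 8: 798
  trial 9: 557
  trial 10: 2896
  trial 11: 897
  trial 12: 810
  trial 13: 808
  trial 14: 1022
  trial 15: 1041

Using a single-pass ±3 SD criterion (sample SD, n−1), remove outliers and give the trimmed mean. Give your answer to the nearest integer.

883 ms

n = 15, ΣRT = 15264, M = 1017.600
Σ(x−M)² = 4155015.60; s = √(4155015.60/14) = 544.781
Cutoffs: 1017.600 ± 3·544.781 → [-616.7, 2651.9]
Outside: 2896 → excluded.
Retained (n=14): Σ = 12368, mean = 12368/14 = 883.429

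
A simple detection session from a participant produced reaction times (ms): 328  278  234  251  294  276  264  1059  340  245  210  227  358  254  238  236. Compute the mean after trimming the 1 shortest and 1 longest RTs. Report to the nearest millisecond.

273 ms

Sorted: 210, 227, 234, 236, 238, 245, 251, 254, 264, 276, 278, 294, 328, 340, 358, 1059
Drop lowest 1 (210) and highest 1 (1059)
Remaining (n=14): Σ = 3823, mean = 3823/14 = 273.071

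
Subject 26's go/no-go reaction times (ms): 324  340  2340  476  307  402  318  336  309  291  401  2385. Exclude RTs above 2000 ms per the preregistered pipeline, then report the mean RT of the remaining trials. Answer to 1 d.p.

Excluded: 2340, 2385
Retained (n=10): Σ = 3504
Mean = 3504/10 = 350.4000

350.4 ms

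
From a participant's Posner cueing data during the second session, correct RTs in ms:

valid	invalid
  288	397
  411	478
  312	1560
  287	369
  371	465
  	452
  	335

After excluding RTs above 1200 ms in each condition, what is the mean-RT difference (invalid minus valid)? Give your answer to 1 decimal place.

82.2 ms

invalid: exclude 1560
M(valid) = 1669/5 = 333.800
M(invalid) = 2496/6 = 416.000
Difference = 416.000 − 333.800 = 82.200 ms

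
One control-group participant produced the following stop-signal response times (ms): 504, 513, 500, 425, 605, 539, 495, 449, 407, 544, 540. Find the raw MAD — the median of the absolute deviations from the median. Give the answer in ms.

Sorted: 407, 425, 449, 495, 500, 504, 513, 539, 540, 544, 605 → median = 504
|x − 504|: 0, 9, 4, 79, 101, 35, 9, 55, 97, 40, 36
Sorted deviations: 0, 4, 9, 9, 35, 36, 40, 55, 79, 97, 101 → MAD = 36

36 ms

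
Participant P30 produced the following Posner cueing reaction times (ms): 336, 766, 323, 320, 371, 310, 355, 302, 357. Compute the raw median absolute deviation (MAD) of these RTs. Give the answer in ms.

21 ms

Sorted: 302, 310, 320, 323, 336, 355, 357, 371, 766 → median = 336
|x − 336|: 0, 430, 13, 16, 35, 26, 19, 34, 21
Sorted deviations: 0, 13, 16, 19, 21, 26, 34, 35, 430 → MAD = 21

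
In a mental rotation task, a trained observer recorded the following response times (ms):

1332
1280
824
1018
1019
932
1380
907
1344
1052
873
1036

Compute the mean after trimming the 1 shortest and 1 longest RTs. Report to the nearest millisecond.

1079 ms

Sorted: 824, 873, 907, 932, 1018, 1019, 1036, 1052, 1280, 1332, 1344, 1380
Drop lowest 1 (824) and highest 1 (1380)
Remaining (n=10): Σ = 10793, mean = 10793/10 = 1079.300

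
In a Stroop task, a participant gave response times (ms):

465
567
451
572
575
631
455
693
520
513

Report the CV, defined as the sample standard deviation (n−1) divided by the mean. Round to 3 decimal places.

0.145

n = 10, Σ = 5442, M = 544.2000
Σ(x−M)² = 56391.600; s = √(56391.600/9) = 79.1564
CV = 79.1564 / 544.2000 = 0.14545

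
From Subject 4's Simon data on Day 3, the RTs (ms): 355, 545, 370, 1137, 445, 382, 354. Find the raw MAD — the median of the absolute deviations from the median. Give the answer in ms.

Sorted: 354, 355, 370, 382, 445, 545, 1137 → median = 382
|x − 382|: 27, 163, 12, 755, 63, 0, 28
Sorted deviations: 0, 12, 27, 28, 63, 163, 755 → MAD = 28

28 ms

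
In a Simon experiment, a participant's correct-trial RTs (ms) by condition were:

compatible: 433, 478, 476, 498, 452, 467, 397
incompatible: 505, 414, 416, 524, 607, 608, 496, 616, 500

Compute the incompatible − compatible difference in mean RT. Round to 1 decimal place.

63.4 ms

M(compatible) = 3201/7 = 457.286
M(incompatible) = 4686/9 = 520.667
Difference = 520.667 − 457.286 = 63.381 ms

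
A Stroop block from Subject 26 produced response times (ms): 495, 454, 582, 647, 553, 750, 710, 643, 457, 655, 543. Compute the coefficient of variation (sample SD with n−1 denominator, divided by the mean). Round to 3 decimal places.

n = 11, Σ = 6489, M = 589.9091
Σ(x−M)² = 99134.909; s = √(99134.909/10) = 99.5665
CV = 99.5665 / 589.9091 = 0.16878

0.169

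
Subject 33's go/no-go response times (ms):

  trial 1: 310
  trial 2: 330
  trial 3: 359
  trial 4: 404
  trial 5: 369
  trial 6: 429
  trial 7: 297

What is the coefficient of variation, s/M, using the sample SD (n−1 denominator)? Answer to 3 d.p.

n = 7, Σ = 2498, M = 356.8571
Σ(x−M)² = 14078.857; s = √(14078.857/6) = 48.4404
CV = 48.4404 / 356.8571 = 0.13574

0.136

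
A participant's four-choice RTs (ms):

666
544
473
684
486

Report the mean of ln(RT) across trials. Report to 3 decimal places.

6.335

ln(RT): 6.5013, 6.2989, 6.1591, 6.5280, 6.1862
Σ ln(RT) = 31.6735
Mean = 31.6735/5 = 6.33470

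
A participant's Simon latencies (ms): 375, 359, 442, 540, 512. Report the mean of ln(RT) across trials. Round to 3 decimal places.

ln(RT): 5.9269, 5.8833, 6.0913, 6.2916, 6.2383
Σ ln(RT) = 30.4315
Mean = 30.4315/5 = 6.08629

6.086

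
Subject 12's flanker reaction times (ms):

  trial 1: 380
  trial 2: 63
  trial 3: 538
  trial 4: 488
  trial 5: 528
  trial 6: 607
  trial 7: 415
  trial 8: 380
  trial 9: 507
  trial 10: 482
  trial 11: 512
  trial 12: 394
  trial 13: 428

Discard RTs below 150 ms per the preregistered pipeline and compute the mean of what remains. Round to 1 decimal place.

Excluded: 63
Retained (n=12): Σ = 5659
Mean = 5659/12 = 471.5833

471.6 ms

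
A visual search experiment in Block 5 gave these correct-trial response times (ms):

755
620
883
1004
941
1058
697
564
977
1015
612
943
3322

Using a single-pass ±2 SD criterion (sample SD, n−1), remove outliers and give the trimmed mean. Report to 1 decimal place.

839.1 ms

n = 13, ΣRT = 13391, M = 1030.077
Σ(x−M)² = 6041350.92; s = √(6041350.92/12) = 709.539
Cutoffs: 1030.077 ± 2·709.539 → [-389.0, 2449.2]
Outside: 3322 → excluded.
Retained (n=12): Σ = 10069, mean = 10069/12 = 839.083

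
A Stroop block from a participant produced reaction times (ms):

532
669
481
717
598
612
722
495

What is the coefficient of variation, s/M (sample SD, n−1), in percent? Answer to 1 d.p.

n = 8, Σ = 4826, M = 603.2500
Σ(x−M)² = 63207.500; s = √(63207.500/7) = 95.0244
CV = 95.0244 / 603.2500 = 0.15752 = 15.752%

15.8%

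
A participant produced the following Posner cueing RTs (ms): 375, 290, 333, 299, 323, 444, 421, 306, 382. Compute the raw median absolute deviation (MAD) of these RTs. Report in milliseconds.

Sorted: 290, 299, 306, 323, 333, 375, 382, 421, 444 → median = 333
|x − 333|: 42, 43, 0, 34, 10, 111, 88, 27, 49
Sorted deviations: 0, 10, 27, 34, 42, 43, 49, 88, 111 → MAD = 42

42 ms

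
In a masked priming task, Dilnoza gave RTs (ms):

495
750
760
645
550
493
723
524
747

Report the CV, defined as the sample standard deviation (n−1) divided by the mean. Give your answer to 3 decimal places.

n = 9, Σ = 5687, M = 631.8889
Σ(x−M)² = 108460.889; s = √(108460.889/8) = 116.4372
CV = 116.4372 / 631.8889 = 0.18427

0.184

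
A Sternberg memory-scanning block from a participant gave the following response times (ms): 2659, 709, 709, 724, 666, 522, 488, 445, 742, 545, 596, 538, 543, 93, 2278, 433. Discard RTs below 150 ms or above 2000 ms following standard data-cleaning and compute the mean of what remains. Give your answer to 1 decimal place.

589.2 ms

Excluded: 93, 2278, 2659
Retained (n=13): Σ = 7660
Mean = 7660/13 = 589.2308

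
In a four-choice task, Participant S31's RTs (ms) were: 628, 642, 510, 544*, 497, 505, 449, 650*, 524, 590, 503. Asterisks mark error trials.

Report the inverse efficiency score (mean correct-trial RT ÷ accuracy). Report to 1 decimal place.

Correct trials (n=9): 628, 642, 510, 497, 505, 449, 524, 590, 503
Mean correct RT = 4848/9 = 538.6667 ms
Proportion correct = 9/11
IES = 538.6667 / (9/11) = 658.370 ms

658.4 ms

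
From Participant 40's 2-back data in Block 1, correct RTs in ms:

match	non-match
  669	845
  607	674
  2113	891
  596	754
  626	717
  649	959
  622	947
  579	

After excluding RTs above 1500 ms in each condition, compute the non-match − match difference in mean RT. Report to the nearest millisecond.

206 ms

match: exclude 2113
M(match) = 4348/7 = 621.143
M(non-match) = 5787/7 = 826.714
Difference = 826.714 − 621.143 = 205.571 ms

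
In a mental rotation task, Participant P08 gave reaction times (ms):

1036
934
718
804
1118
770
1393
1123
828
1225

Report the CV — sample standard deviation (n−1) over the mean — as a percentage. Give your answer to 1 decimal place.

n = 10, Σ = 9949, M = 994.9000
Σ(x−M)² = 439942.900; s = √(439942.900/9) = 221.0940
CV = 221.0940 / 994.9000 = 0.22223 = 22.223%

22.2%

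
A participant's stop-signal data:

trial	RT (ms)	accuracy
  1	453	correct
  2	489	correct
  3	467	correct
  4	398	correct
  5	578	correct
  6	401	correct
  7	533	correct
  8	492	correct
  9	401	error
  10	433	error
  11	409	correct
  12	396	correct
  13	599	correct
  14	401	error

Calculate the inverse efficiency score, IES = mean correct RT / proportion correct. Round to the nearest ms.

Correct trials (n=11): 453, 489, 467, 398, 578, 401, 533, 492, 409, 396, 599
Mean correct RT = 5215/11 = 474.0909 ms
Proportion correct = 11/14
IES = 474.0909 / (11/14) = 603.388 ms

603 ms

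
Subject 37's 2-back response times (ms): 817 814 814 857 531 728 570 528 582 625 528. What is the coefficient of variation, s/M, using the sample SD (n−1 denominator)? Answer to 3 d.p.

0.200

n = 11, Σ = 7394, M = 672.1818
Σ(x−M)² = 180779.636; s = √(180779.636/10) = 134.4543
CV = 134.4543 / 672.1818 = 0.20003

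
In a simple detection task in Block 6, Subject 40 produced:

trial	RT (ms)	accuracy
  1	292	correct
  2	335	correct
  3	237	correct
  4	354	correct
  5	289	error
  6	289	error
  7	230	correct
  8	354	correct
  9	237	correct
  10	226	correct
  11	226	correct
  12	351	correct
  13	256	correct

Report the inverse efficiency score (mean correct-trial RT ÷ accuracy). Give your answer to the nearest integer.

Correct trials (n=11): 292, 335, 237, 354, 230, 354, 237, 226, 226, 351, 256
Mean correct RT = 3098/11 = 281.6364 ms
Proportion correct = 11/13
IES = 281.6364 / (11/13) = 332.843 ms

333 ms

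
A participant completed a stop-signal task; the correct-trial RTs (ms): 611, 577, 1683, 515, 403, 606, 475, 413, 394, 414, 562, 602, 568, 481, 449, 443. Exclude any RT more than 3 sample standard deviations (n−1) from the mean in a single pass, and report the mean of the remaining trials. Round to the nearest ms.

n = 16, ΣRT = 9196, M = 574.750
Σ(x−M)² = 1401117.00; s = √(1401117.00/15) = 305.627
Cutoffs: 574.750 ± 3·305.627 → [-342.1, 1491.6]
Outside: 1683 → excluded.
Retained (n=15): Σ = 7513, mean = 7513/15 = 500.867

501 ms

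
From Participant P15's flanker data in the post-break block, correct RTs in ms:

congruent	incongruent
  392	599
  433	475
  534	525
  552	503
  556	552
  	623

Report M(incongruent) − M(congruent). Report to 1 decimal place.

52.8 ms

M(congruent) = 2467/5 = 493.400
M(incongruent) = 3277/6 = 546.167
Difference = 546.167 − 493.400 = 52.767 ms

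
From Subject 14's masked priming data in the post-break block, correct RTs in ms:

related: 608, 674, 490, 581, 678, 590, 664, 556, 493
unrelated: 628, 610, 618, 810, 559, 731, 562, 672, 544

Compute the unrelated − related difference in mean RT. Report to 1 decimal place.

44.4 ms

M(related) = 5334/9 = 592.667
M(unrelated) = 5734/9 = 637.111
Difference = 637.111 − 592.667 = 44.444 ms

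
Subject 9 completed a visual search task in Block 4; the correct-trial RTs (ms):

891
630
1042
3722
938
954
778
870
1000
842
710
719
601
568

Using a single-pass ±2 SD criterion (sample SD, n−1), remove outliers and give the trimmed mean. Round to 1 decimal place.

811.0 ms

n = 14, ΣRT = 14265, M = 1018.929
Σ(x−M)² = 8160806.93; s = √(8160806.93/13) = 792.310
Cutoffs: 1018.929 ± 2·792.310 → [-565.7, 2603.5]
Outside: 3722 → excluded.
Retained (n=13): Σ = 10543, mean = 10543/13 = 811.000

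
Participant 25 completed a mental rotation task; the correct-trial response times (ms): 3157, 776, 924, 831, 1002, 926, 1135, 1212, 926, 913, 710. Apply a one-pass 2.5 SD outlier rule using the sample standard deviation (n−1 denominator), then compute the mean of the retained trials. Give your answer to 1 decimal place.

n = 11, ΣRT = 12512, M = 1137.455
Σ(x−M)² = 4695124.73; s = √(4695124.73/10) = 685.210
Cutoffs: 1137.455 ± 2.5·685.210 → [-575.6, 2850.5]
Outside: 3157 → excluded.
Retained (n=10): Σ = 9355, mean = 9355/10 = 935.500

935.5 ms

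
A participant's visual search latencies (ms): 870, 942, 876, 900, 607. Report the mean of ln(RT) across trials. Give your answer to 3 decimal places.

ln(RT): 6.7685, 6.8480, 6.7754, 6.8024, 6.4085
Σ ln(RT) = 33.6028
Mean = 33.6028/5 = 6.72056

6.721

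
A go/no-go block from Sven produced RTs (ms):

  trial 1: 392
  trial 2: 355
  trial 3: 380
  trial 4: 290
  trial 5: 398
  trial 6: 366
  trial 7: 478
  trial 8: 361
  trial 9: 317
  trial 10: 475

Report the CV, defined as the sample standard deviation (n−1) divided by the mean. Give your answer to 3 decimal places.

0.157

n = 10, Σ = 3812, M = 381.2000
Σ(x−M)² = 32333.600; s = √(32333.600/9) = 59.9385
CV = 59.9385 / 381.2000 = 0.15724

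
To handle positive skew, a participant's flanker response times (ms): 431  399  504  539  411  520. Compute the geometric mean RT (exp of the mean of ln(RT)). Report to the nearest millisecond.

464 ms

ln(RT): 6.0661, 5.9890, 6.2226, 6.2897, 6.0186, 6.2538
Mean ln(RT) = 36.8398/6 = 6.13996
Geometric mean = exp(6.13996) = 464.04 ms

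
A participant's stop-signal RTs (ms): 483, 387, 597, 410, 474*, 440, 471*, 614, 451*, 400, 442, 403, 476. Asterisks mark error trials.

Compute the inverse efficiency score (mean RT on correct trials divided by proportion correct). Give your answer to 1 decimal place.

Correct trials (n=10): 483, 387, 597, 410, 440, 614, 400, 442, 403, 476
Mean correct RT = 4652/10 = 465.2000 ms
Proportion correct = 10/13
IES = 465.2000 / (10/13) = 604.760 ms

604.8 ms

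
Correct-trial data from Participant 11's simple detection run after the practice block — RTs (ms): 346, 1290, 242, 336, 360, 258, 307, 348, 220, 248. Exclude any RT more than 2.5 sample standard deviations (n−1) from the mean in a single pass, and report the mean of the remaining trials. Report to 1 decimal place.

296.1 ms

n = 10, ΣRT = 3955, M = 395.500
Σ(x−M)² = 912494.50; s = √(912494.50/9) = 318.415
Cutoffs: 395.500 ± 2.5·318.415 → [-400.5, 1191.5]
Outside: 1290 → excluded.
Retained (n=9): Σ = 2665, mean = 2665/9 = 296.111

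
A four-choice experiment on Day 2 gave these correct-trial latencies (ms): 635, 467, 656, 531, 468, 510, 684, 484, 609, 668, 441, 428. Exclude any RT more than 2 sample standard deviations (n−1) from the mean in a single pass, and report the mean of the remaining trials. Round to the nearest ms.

n = 12, ΣRT = 6581, M = 548.417
Σ(x−M)² = 100486.92; s = √(100486.92/11) = 95.578
Cutoffs: 548.417 ± 2·95.578 → [357.3, 739.6]
No RTs fall outside the cutoffs; all 12 retained. Mean = 6581/12 = 548.417

548 ms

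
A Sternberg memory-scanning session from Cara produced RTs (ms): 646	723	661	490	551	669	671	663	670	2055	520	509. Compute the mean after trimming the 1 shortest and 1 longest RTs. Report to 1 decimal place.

Sorted: 490, 509, 520, 551, 646, 661, 663, 669, 670, 671, 723, 2055
Drop lowest 1 (490) and highest 1 (2055)
Remaining (n=10): Σ = 6283, mean = 6283/10 = 628.300

628.3 ms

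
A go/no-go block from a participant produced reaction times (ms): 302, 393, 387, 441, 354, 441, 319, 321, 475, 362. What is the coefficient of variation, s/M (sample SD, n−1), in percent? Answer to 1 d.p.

n = 10, Σ = 3795, M = 379.5000
Σ(x−M)² = 30968.500; s = √(30968.500/9) = 58.6596
CV = 58.6596 / 379.5000 = 0.15457 = 15.457%

15.5%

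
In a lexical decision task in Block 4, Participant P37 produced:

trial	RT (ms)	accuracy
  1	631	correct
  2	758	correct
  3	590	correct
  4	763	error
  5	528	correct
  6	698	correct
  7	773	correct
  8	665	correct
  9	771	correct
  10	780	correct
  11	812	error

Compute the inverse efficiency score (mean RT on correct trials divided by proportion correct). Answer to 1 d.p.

841.2 ms

Correct trials (n=9): 631, 758, 590, 528, 698, 773, 665, 771, 780
Mean correct RT = 6194/9 = 688.2222 ms
Proportion correct = 9/11
IES = 688.2222 / (9/11) = 841.160 ms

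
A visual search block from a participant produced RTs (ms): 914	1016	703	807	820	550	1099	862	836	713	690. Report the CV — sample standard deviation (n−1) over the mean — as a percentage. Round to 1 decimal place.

n = 11, Σ = 9010, M = 819.0909
Σ(x−M)² = 242210.909; s = √(242210.909/10) = 155.6313
CV = 155.6313 / 819.0909 = 0.19000 = 19.000%

19.0%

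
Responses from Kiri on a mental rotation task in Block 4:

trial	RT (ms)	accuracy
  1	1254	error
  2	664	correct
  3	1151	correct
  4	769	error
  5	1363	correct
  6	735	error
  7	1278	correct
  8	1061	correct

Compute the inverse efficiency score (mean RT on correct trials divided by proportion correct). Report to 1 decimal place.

Correct trials (n=5): 664, 1151, 1363, 1278, 1061
Mean correct RT = 5517/5 = 1103.4000 ms
Proportion correct = 5/8
IES = 1103.4000 / (5/8) = 1765.440 ms

1765.4 ms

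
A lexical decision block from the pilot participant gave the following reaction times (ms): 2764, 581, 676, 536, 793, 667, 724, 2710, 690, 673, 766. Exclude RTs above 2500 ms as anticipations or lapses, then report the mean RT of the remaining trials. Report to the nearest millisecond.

Excluded: 2710, 2764
Retained (n=9): Σ = 6106
Mean = 6106/9 = 678.4444

678 ms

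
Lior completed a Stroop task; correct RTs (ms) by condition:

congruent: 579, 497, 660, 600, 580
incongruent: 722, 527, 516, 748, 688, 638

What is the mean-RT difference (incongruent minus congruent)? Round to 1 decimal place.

M(congruent) = 2916/5 = 583.200
M(incongruent) = 3839/6 = 639.833
Difference = 639.833 − 583.200 = 56.633 ms

56.6 ms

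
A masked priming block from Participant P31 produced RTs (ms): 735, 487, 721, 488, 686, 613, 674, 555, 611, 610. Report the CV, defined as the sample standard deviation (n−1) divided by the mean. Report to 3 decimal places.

0.143

n = 10, Σ = 6180, M = 618.0000
Σ(x−M)² = 70226.000; s = √(70226.000/9) = 88.3340
CV = 88.3340 / 618.0000 = 0.14294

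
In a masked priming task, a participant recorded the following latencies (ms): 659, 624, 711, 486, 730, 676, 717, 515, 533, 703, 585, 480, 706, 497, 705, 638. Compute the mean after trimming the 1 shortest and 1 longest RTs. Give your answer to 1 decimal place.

625.4 ms

Sorted: 480, 486, 497, 515, 533, 585, 624, 638, 659, 676, 703, 705, 706, 711, 717, 730
Drop lowest 1 (480) and highest 1 (730)
Remaining (n=14): Σ = 8755, mean = 8755/14 = 625.357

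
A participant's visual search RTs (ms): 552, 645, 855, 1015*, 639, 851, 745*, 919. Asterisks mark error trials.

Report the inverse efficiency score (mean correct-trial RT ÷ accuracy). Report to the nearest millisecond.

991 ms

Correct trials (n=6): 552, 645, 855, 639, 851, 919
Mean correct RT = 4461/6 = 743.5000 ms
Proportion correct = 6/8
IES = 743.5000 / (6/8) = 991.333 ms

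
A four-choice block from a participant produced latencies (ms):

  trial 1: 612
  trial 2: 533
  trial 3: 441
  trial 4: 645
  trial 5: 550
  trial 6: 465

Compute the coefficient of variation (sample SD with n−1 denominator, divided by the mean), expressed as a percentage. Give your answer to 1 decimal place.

n = 6, Σ = 3246, M = 541.0000
Σ(x−M)² = 31778.000; s = √(31778.000/5) = 79.7220
CV = 79.7220 / 541.0000 = 0.14736 = 14.736%

14.7%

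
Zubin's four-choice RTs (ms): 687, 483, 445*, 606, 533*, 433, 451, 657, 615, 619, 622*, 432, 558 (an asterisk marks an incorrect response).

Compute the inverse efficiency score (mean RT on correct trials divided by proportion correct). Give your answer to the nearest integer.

Correct trials (n=10): 687, 483, 606, 433, 451, 657, 615, 619, 432, 558
Mean correct RT = 5541/10 = 554.1000 ms
Proportion correct = 10/13
IES = 554.1000 / (10/13) = 720.330 ms

720 ms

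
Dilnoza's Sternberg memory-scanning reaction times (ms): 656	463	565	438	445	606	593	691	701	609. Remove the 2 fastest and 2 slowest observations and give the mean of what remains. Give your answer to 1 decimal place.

Sorted: 438, 445, 463, 565, 593, 606, 609, 656, 691, 701
Drop lowest 2 (438, 445) and highest 2 (691, 701)
Remaining (n=6): Σ = 3492, mean = 3492/6 = 582.000

582.0 ms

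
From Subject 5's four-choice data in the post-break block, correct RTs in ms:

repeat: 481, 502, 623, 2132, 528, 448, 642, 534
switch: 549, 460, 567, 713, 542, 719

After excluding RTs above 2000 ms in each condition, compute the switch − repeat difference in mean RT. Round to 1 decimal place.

54.8 ms

repeat: exclude 2132
M(repeat) = 3758/7 = 536.857
M(switch) = 3550/6 = 591.667
Difference = 591.667 − 536.857 = 54.810 ms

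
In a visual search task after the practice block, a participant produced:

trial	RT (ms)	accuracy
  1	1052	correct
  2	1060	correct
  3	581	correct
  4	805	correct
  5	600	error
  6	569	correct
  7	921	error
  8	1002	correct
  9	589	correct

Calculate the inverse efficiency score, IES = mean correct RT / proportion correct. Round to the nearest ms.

Correct trials (n=7): 1052, 1060, 581, 805, 569, 1002, 589
Mean correct RT = 5658/7 = 808.2857 ms
Proportion correct = 7/9
IES = 808.2857 / (7/9) = 1039.224 ms

1039 ms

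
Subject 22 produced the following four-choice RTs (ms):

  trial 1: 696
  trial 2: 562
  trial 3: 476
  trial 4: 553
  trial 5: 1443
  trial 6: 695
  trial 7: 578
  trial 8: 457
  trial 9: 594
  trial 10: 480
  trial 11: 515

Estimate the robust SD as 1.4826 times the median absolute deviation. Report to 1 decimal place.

Sorted: 457, 476, 480, 515, 553, 562, 578, 594, 695, 696, 1443 → median = 562
|x − 562| sorted: 0, 9, 16, 32, 47, 82, 86, 105, 133, 134, 881 → MAD = 82
Robust SD ≈ 1.4826 × 82 = 121.573

121.6 ms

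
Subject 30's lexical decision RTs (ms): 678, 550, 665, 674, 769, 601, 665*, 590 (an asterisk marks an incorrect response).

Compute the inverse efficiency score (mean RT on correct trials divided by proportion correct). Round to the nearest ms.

739 ms

Correct trials (n=7): 678, 550, 665, 674, 769, 601, 590
Mean correct RT = 4527/7 = 646.7143 ms
Proportion correct = 7/8
IES = 646.7143 / (7/8) = 739.102 ms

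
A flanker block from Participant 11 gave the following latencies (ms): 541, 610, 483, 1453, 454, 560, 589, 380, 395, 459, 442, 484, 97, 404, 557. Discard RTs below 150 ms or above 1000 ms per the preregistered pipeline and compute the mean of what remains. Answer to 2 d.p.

Excluded: 97, 1453
Retained (n=13): Σ = 6358
Mean = 6358/13 = 489.0769

489.08 ms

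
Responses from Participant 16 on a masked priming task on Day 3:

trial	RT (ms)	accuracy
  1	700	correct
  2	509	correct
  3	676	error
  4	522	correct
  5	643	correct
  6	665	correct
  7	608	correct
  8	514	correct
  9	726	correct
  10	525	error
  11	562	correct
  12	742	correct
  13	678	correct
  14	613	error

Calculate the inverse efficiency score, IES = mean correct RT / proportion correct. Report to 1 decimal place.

794.8 ms

Correct trials (n=11): 700, 509, 522, 643, 665, 608, 514, 726, 562, 742, 678
Mean correct RT = 6869/11 = 624.4545 ms
Proportion correct = 11/14
IES = 624.4545 / (11/14) = 794.760 ms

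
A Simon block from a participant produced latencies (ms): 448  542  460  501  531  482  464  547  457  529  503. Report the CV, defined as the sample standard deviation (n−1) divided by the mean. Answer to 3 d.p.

n = 11, Σ = 5464, M = 496.7273
Σ(x−M)² = 13440.182; s = √(13440.182/10) = 36.6609
CV = 36.6609 / 496.7273 = 0.07380

0.074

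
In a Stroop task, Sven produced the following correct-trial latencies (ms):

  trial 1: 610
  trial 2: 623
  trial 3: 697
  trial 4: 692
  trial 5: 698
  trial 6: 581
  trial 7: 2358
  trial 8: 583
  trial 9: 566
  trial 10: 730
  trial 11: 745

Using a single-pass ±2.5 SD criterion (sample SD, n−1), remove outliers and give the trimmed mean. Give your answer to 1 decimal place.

652.5 ms

n = 11, ΣRT = 8883, M = 807.545
Σ(x−M)² = 2684574.73; s = √(2684574.73/10) = 518.129
Cutoffs: 807.545 ± 2.5·518.129 → [-487.8, 2102.9]
Outside: 2358 → excluded.
Retained (n=10): Σ = 6525, mean = 6525/10 = 652.500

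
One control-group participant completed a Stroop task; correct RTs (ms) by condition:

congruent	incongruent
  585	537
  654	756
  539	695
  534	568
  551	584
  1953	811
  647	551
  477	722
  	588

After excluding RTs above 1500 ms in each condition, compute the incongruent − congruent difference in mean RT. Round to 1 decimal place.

congruent: exclude 1953
M(congruent) = 3987/7 = 569.571
M(incongruent) = 5812/9 = 645.778
Difference = 645.778 − 569.571 = 76.206 ms

76.2 ms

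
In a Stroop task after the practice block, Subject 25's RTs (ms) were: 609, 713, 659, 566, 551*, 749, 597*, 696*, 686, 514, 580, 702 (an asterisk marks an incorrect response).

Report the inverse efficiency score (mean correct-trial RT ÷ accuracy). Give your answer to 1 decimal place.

856.0 ms

Correct trials (n=9): 609, 713, 659, 566, 749, 686, 514, 580, 702
Mean correct RT = 5778/9 = 642.0000 ms
Proportion correct = 9/12
IES = 642.0000 / (9/12) = 856.000 ms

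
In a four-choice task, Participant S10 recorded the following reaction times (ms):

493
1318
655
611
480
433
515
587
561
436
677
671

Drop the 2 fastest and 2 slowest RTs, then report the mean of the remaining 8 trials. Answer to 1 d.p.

Sorted: 433, 436, 480, 493, 515, 561, 587, 611, 655, 671, 677, 1318
Drop lowest 2 (433, 436) and highest 2 (677, 1318)
Remaining (n=8): Σ = 4573, mean = 4573/8 = 571.625

571.6 ms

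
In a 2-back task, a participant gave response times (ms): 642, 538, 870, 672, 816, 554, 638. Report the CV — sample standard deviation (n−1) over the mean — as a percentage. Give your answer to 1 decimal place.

n = 7, Σ = 4730, M = 675.7143
Σ(x−M)² = 93779.429; s = √(93779.429/6) = 125.0196
CV = 125.0196 / 675.7143 = 0.18502 = 18.502%

18.5%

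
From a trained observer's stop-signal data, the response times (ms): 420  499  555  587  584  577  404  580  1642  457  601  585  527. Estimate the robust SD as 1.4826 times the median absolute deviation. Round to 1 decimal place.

Sorted: 404, 420, 457, 499, 527, 555, 577, 580, 584, 585, 587, 601, 1642 → median = 577
|x − 577| sorted: 0, 3, 7, 8, 10, 22, 24, 50, 78, 120, 157, 173, 1065 → MAD = 24
Robust SD ≈ 1.4826 × 24 = 35.582

35.6 ms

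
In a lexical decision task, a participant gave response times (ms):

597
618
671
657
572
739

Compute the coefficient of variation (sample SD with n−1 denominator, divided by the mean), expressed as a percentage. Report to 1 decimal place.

9.3%

n = 6, Σ = 3854, M = 642.3333
Σ(x−M)² = 17975.333; s = √(17975.333/5) = 59.9589
CV = 59.9589 / 642.3333 = 0.09335 = 9.335%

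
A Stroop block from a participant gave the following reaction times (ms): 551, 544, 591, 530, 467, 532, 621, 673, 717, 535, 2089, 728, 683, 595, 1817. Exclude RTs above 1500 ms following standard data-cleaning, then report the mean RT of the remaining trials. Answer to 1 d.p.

Excluded: 1817, 2089
Retained (n=13): Σ = 7767
Mean = 7767/13 = 597.4615

597.5 ms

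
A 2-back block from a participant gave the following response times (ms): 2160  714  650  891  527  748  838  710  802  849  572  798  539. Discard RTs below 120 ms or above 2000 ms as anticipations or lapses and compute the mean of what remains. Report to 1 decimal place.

719.8 ms

Excluded: 2160
Retained (n=12): Σ = 8638
Mean = 8638/12 = 719.8333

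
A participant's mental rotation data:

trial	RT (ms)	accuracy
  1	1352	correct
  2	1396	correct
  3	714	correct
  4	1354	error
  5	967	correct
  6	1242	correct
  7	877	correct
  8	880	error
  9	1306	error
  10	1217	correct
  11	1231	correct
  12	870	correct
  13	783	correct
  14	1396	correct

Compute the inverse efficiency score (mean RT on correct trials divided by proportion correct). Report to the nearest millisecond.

Correct trials (n=11): 1352, 1396, 714, 967, 1242, 877, 1217, 1231, 870, 783, 1396
Mean correct RT = 12045/11 = 1095.0000 ms
Proportion correct = 11/14
IES = 1095.0000 / (11/14) = 1393.636 ms

1394 ms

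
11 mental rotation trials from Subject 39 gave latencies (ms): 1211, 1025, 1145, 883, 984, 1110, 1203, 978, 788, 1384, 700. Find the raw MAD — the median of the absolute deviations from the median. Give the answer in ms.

Sorted: 700, 788, 883, 978, 984, 1025, 1110, 1145, 1203, 1211, 1384 → median = 1025
|x − 1025|: 186, 0, 120, 142, 41, 85, 178, 47, 237, 359, 325
Sorted deviations: 0, 41, 47, 85, 120, 142, 178, 186, 237, 325, 359 → MAD = 142

142 ms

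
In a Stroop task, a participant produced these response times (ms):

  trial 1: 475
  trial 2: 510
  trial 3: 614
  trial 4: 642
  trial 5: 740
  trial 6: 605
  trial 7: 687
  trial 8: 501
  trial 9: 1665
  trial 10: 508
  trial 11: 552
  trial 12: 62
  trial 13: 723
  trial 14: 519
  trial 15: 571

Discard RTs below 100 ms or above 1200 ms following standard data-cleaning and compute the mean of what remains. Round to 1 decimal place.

588.2 ms

Excluded: 62, 1665
Retained (n=13): Σ = 7647
Mean = 7647/13 = 588.2308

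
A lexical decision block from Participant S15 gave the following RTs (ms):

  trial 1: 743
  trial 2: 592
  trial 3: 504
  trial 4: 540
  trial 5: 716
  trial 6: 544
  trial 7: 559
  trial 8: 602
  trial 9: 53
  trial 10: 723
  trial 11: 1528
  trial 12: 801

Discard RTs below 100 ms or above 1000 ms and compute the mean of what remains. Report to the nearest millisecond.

632 ms

Excluded: 53, 1528
Retained (n=10): Σ = 6324
Mean = 6324/10 = 632.4000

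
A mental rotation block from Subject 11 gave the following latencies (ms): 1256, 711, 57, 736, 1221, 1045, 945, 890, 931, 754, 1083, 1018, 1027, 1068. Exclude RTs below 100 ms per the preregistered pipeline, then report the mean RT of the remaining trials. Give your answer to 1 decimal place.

Excluded: 57
Retained (n=13): Σ = 12685
Mean = 12685/13 = 975.7692

975.8 ms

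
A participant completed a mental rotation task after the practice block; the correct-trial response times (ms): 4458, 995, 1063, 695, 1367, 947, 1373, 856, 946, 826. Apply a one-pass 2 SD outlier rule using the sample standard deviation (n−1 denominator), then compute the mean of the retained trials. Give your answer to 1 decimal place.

n = 10, ΣRT = 13526, M = 1352.600
Σ(x−M)² = 11142070.40; s = √(11142070.40/9) = 1112.658
Cutoffs: 1352.600 ± 2·1112.658 → [-872.7, 3577.9]
Outside: 4458 → excluded.
Retained (n=9): Σ = 9068, mean = 9068/9 = 1007.556

1007.6 ms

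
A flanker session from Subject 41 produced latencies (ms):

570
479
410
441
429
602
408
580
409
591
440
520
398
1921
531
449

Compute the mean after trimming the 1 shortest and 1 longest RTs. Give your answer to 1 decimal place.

489.9 ms

Sorted: 398, 408, 409, 410, 429, 440, 441, 449, 479, 520, 531, 570, 580, 591, 602, 1921
Drop lowest 1 (398) and highest 1 (1921)
Remaining (n=14): Σ = 6859, mean = 6859/14 = 489.929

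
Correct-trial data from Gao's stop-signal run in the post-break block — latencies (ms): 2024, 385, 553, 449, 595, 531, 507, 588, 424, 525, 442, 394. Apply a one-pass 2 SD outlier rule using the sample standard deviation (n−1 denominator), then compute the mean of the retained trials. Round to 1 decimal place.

n = 12, ΣRT = 7417, M = 618.083
Σ(x−M)² = 2212666.92; s = √(2212666.92/11) = 448.499
Cutoffs: 618.083 ± 2·448.499 → [-278.9, 1515.1]
Outside: 2024 → excluded.
Retained (n=11): Σ = 5393, mean = 5393/11 = 490.273

490.3 ms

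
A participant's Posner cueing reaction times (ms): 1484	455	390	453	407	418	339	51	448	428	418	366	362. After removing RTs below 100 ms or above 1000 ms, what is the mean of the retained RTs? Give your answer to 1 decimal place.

Excluded: 51, 1484
Retained (n=11): Σ = 4484
Mean = 4484/11 = 407.6364

407.6 ms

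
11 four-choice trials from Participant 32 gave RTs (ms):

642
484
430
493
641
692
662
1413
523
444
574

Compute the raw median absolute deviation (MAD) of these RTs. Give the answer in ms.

Sorted: 430, 444, 484, 493, 523, 574, 641, 642, 662, 692, 1413 → median = 574
|x − 574|: 68, 90, 144, 81, 67, 118, 88, 839, 51, 130, 0
Sorted deviations: 0, 51, 67, 68, 81, 88, 90, 118, 130, 144, 839 → MAD = 88

88 ms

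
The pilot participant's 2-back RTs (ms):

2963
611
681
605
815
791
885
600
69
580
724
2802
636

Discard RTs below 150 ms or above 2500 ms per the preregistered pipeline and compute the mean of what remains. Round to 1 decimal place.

Excluded: 69, 2802, 2963
Retained (n=10): Σ = 6928
Mean = 6928/10 = 692.8000

692.8 ms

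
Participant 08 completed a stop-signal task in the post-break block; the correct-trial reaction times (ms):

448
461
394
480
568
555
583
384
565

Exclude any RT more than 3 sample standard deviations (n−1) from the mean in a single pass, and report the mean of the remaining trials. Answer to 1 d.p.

493.1 ms

n = 9, ΣRT = 4438, M = 493.111
Σ(x−M)² = 47652.89; s = √(47652.89/8) = 77.179
Cutoffs: 493.111 ± 3·77.179 → [261.6, 724.6]
No RTs fall outside the cutoffs; all 9 retained. Mean = 4438/9 = 493.111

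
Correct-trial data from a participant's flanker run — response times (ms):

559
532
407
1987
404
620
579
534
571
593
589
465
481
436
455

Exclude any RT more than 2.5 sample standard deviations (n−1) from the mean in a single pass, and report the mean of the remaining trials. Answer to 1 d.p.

516.1 ms

n = 15, ΣRT = 9212, M = 614.133
Σ(x−M)² = 2089257.73; s = √(2089257.73/14) = 386.306
Cutoffs: 614.133 ± 2.5·386.306 → [-351.6, 1579.9]
Outside: 1987 → excluded.
Retained (n=14): Σ = 7225, mean = 7225/14 = 516.071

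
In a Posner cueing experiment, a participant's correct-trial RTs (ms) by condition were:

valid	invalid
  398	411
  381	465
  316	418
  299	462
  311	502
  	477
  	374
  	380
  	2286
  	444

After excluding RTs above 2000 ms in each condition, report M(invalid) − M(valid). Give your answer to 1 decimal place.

96.0 ms

invalid: exclude 2286
M(valid) = 1705/5 = 341.000
M(invalid) = 3933/9 = 437.000
Difference = 437.000 − 341.000 = 96.000 ms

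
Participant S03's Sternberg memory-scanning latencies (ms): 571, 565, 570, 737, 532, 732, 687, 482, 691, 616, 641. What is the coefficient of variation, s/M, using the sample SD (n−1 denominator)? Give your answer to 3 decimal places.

n = 11, Σ = 6824, M = 620.3636
Σ(x−M)² = 70932.545; s = √(70932.545/10) = 84.2215
CV = 84.2215 / 620.3636 = 0.13576

0.136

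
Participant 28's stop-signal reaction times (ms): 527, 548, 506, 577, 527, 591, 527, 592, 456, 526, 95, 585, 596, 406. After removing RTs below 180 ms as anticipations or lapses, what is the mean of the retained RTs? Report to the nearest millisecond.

536 ms

Excluded: 95
Retained (n=13): Σ = 6964
Mean = 6964/13 = 535.6923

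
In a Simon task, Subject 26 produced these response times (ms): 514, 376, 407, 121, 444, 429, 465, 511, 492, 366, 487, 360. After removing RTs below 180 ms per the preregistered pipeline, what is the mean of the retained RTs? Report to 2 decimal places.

441.00 ms

Excluded: 121
Retained (n=11): Σ = 4851
Mean = 4851/11 = 441.0000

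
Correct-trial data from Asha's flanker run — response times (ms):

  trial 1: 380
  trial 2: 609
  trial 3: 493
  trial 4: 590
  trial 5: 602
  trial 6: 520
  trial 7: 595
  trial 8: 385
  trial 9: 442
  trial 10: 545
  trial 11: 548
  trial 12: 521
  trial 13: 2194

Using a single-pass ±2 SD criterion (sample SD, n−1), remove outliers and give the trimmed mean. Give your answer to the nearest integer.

n = 13, ΣRT = 8424, M = 648.000
Σ(x−M)² = 2660502.00; s = √(2660502.00/12) = 470.859
Cutoffs: 648.000 ± 2·470.859 → [-293.7, 1589.7]
Outside: 2194 → excluded.
Retained (n=12): Σ = 6230, mean = 6230/12 = 519.167

519 ms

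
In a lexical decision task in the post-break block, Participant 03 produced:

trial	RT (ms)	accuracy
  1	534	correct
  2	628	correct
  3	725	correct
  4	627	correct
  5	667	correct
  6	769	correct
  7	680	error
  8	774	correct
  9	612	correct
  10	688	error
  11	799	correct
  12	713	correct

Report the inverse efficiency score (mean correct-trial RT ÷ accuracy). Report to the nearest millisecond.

822 ms

Correct trials (n=10): 534, 628, 725, 627, 667, 769, 774, 612, 799, 713
Mean correct RT = 6848/10 = 684.8000 ms
Proportion correct = 10/12
IES = 684.8000 / (10/12) = 821.760 ms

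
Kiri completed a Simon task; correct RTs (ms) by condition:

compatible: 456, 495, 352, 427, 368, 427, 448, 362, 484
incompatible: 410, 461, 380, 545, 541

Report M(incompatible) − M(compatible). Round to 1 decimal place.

M(compatible) = 3819/9 = 424.333
M(incompatible) = 2337/5 = 467.400
Difference = 467.400 − 424.333 = 43.067 ms

43.1 ms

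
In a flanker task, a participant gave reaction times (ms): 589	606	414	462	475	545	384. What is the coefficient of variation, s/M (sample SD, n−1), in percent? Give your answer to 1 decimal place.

n = 7, Σ = 3475, M = 496.4286
Σ(x−M)² = 44013.714; s = √(44013.714/6) = 85.6482
CV = 85.6482 / 496.4286 = 0.17253 = 17.253%

17.3%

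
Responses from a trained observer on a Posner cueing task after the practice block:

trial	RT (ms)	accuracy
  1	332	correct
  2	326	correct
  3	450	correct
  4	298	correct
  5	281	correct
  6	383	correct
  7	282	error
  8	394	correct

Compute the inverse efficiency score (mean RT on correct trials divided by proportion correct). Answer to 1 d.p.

402.3 ms

Correct trials (n=7): 332, 326, 450, 298, 281, 383, 394
Mean correct RT = 2464/7 = 352.0000 ms
Proportion correct = 7/8
IES = 352.0000 / (7/8) = 402.286 ms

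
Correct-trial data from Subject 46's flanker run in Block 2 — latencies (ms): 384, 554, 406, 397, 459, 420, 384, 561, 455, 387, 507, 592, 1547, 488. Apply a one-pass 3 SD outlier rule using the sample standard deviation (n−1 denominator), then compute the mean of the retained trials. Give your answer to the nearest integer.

n = 14, ΣRT = 7541, M = 538.643
Σ(x−M)² = 1159829.21; s = √(1159829.21/13) = 298.693
Cutoffs: 538.643 ± 3·298.693 → [-357.4, 1434.7]
Outside: 1547 → excluded.
Retained (n=13): Σ = 5994, mean = 5994/13 = 461.077

461 ms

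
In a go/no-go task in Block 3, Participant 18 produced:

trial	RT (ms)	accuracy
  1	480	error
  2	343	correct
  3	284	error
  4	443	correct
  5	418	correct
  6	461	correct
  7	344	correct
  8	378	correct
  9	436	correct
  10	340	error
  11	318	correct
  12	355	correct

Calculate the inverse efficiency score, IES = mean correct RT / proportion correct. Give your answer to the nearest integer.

Correct trials (n=9): 343, 443, 418, 461, 344, 378, 436, 318, 355
Mean correct RT = 3496/9 = 388.4444 ms
Proportion correct = 9/12
IES = 388.4444 / (9/12) = 517.926 ms

518 ms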